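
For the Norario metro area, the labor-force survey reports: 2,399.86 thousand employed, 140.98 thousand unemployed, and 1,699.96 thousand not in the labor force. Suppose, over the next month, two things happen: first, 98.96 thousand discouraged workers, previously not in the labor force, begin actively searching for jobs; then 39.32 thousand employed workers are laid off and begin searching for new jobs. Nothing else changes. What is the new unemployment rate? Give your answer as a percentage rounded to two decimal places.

New unemployment rate ≈ 10.58%.

Initially, labor force = 2,399.86 + 140.98 = 2,540.84 thousand, so u = 140.98/2,540.84 = 5.55%.
After the first change, unemployed and labor force both rise by 98.96 → E = 2,399.86, U = 239.94, labor force = 2,639.80 thousand.
After the second change, employed falls and unemployed rises by 39.32; labor force unchanged → E = 2,360.54, U = 279.26, labor force = 2,639.80 thousand.
New unemployment rate = 279.26 / 2,639.80 = 10.58%.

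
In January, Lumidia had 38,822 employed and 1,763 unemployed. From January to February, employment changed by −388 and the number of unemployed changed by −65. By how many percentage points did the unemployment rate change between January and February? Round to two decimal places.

The unemployment rate changed by −0.11 percentage points.

January: labor force = 38,822 + 1,763 = 40,585; u = 1,763/40,585 = 4.34%.
February: labor force = 38,434 + 1,698 = 40,132; u = 1,698/40,132 = 4.23%.
Change = 4.23% − 4.34% = −0.11 pp.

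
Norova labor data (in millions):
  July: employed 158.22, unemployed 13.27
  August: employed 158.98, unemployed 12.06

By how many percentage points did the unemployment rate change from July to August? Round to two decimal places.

The unemployment rate changed by −0.69 percentage points.

July: labor force = 158.22 + 13.27 = 171.49; u = 13.27/171.49 = 7.74%.
August: labor force = 158.98 + 12.06 = 171.04; u = 12.06/171.04 = 7.05%.
Change = 7.05% − 7.74% = −0.69 pp.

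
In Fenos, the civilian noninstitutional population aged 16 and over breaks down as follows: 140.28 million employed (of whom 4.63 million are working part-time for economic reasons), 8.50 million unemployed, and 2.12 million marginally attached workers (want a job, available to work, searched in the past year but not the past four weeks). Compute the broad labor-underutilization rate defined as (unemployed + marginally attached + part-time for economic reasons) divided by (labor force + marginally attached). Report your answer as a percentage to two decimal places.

Broad underutilization rate ≈ 10.11%.

Labor force = 140.28 + 8.50 = 148.78 million.
Numerator = 8.50 + 2.12 + 4.63 = 15.25 million.
Denominator = 148.78 + 2.12 = 150.90 million.
Broad rate = 15.25 / 150.90 = 10.11%.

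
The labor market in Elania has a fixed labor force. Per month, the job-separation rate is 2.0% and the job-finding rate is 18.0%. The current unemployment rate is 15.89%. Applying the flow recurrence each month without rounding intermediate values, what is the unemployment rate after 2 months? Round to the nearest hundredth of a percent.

Unemployment rate after two months ≈ 13.77%.

With a fixed labor force, u_{t+1} = u_t + s·(1−u_t) − f·u_t = u_t·(1−s−f) + s.
Here 1−s−f = 0.800 and s = 0.020.
u_1 = 0.158900 × 0.800 + 0.020 = 0.147120.
u_2 = 0.147120 × 0.800 + 0.020 = 0.137696.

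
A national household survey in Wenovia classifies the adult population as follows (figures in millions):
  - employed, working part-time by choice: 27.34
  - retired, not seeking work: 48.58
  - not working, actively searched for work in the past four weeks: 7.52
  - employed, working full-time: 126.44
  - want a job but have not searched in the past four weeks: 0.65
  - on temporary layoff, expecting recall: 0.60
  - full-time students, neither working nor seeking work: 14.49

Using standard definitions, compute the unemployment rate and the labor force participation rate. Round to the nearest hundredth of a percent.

Employed = 27.34 + 126.44 = 153.78 million.
Unemployed = 7.52 + 0.60 = 8.12 million (jobless and actively searching, or on temporary layoff).
Labor force = 153.78 + 8.12 = 161.90 million.
Not in labor force = 48.58 + 0.65 + 14.49 = 63.72 million (those not working and not actively searching are outside the labor force — including those who want a job but have given up searching).
Civilian working-age population = 161.90 + 63.72 = 225.62 million.
Unemployment rate = 8.12 / 161.90 = 5.02%.
Labor force participation rate = 161.90 / 225.62 = 71.76%.

Unemployment rate ≈ 5.02%; labor force participation rate ≈ 71.76%.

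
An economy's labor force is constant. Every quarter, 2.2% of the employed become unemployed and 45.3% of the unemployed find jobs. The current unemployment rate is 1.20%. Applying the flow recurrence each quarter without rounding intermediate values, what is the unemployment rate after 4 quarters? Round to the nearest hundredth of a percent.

With a fixed labor force, u_{t+1} = u_t + s·(1−u_t) − f·u_t = u_t·(1−s−f) + s.
Here 1−s−f = 0.525 and s = 0.022.
u_1 = 0.012000 × 0.525 + 0.022 = 0.028300.
u_2 = 0.028300 × 0.525 + 0.022 = 0.036858.
u_3 = 0.036858 × 0.525 + 0.022 = 0.041350.
u_4 = 0.041350 × 0.525 + 0.022 = 0.043709.

Unemployment rate after four quarters ≈ 4.37%.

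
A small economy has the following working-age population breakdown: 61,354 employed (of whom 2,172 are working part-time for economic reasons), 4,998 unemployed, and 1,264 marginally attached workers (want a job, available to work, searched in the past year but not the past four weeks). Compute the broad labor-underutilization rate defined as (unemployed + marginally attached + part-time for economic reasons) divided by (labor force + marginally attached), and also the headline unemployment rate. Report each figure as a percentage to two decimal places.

Labor force = 61,354 + 4,998 = 66,352.
Numerator = 4,998 + 1,264 + 2,172 = 8,434.
Denominator = 66,352 + 1,264 = 67,616.
Broad rate = 8,434 / 67,616 = 12.47%.
Headline unemployment rate = 4,998 / 66,352 = 7.53%.

Broad underutilization rate ≈ 12.47%; headline unemployment rate ≈ 7.53%.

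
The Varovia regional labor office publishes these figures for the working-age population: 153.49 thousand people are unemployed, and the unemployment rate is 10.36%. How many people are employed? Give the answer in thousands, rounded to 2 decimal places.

Labor force = U / u = 153.49 / 0.1036 ≈ 1,481.56 thousand.
Employed = labor force − unemployed = 1,481.56 − 153.49 = 1,328.07 thousand.

About 1,328.07 thousand are employed.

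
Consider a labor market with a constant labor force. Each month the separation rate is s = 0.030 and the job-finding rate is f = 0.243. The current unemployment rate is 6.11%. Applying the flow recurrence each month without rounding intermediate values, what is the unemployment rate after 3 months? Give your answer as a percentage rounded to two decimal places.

Unemployment rate after three months ≈ 9.11%.

With a fixed labor force, u_{t+1} = u_t + s·(1−u_t) − f·u_t = u_t·(1−s−f) + s.
Here 1−s−f = 0.727 and s = 0.030.
u_1 = 0.061100 × 0.727 + 0.030 = 0.074420.
u_2 = 0.074420 × 0.727 + 0.030 = 0.084103.
u_3 = 0.084103 × 0.727 + 0.030 = 0.091143.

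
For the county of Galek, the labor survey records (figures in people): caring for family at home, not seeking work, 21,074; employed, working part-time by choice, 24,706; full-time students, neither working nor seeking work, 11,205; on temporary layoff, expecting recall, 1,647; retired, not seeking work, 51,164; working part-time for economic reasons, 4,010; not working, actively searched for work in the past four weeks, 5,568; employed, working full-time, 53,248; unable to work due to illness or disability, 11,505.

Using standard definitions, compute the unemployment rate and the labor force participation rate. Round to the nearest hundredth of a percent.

Employed = 24,706 + 4,010 + 53,248 = 81,964 (anyone who worked, including part-time for economic reasons, counts as employed).
Unemployed = 1,647 + 5,568 = 7,215 (jobless and actively searching, or on temporary layoff).
Labor force = 81,964 + 7,215 = 89,179.
Not in labor force = 21,074 + 11,205 + 51,164 + 11,505 = 94,948 (those not working and not actively searching are outside the labor force).
Civilian working-age population = 89,179 + 94,948 = 184,127.
Unemployment rate = 7,215 / 89,179 = 8.09%.
Labor force participation rate = 89,179 / 184,127 = 48.43%.

Unemployment rate ≈ 8.09%; labor force participation rate ≈ 48.43%.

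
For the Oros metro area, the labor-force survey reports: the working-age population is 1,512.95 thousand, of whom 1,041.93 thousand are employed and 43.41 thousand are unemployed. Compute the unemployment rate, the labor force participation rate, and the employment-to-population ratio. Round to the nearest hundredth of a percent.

Labor force = employed + unemployed = 1,041.93 + 43.41 = 1,085.34 thousand.
Unemployment rate = 43.41 / 1,085.34 = 4.00%.
Labor force participation rate = 1,085.34 / 1,512.95 = 71.74%.
Employment-population ratio = 1,041.93 / 1,512.95 = 68.87%.

Unemployment rate ≈ 4.00%; labor force participation rate ≈ 71.74%; employment-population ratio ≈ 68.87%.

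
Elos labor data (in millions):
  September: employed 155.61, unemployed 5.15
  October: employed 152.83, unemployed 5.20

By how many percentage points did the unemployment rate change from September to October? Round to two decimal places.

The unemployment rate changed by +0.09 percentage points.

September: labor force = 155.61 + 5.15 = 160.76; u = 5.15/160.76 = 3.20%.
October: labor force = 152.83 + 5.20 = 158.03; u = 5.20/158.03 = 3.29%.
Change = 3.29% − 3.20% = +0.09 pp.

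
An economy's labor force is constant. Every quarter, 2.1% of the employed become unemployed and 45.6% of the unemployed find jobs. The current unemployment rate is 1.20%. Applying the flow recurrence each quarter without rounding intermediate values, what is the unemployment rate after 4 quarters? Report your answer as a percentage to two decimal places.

With a fixed labor force, u_{t+1} = u_t + s·(1−u_t) − f·u_t = u_t·(1−s−f) + s.
Here 1−s−f = 0.523 and s = 0.021.
u_1 = 0.012000 × 0.523 + 0.021 = 0.027276.
u_2 = 0.027276 × 0.523 + 0.021 = 0.035265.
u_3 = 0.035265 × 0.523 + 0.021 = 0.039444.
u_4 = 0.039444 × 0.523 + 0.021 = 0.041629.

Unemployment rate after four quarters ≈ 4.16%.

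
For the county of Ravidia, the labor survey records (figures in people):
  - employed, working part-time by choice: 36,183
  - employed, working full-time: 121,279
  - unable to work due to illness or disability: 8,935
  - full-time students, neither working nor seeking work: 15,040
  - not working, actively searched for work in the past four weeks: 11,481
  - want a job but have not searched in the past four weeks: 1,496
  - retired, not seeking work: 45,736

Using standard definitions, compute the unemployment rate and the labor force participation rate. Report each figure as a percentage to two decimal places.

Unemployment rate ≈ 6.80%; labor force participation rate ≈ 70.35%.

Employed = 36,183 + 121,279 = 157,462.
Unemployed = 11,481.
Labor force = 157,462 + 11,481 = 168,943.
Not in labor force = 8,935 + 15,040 + 1,496 + 45,736 = 71,207 (those not working and not actively searching are outside the labor force — including those who want a job but have given up searching).
Civilian working-age population = 168,943 + 71,207 = 240,150.
Unemployment rate = 11,481 / 168,943 = 6.80%.
Labor force participation rate = 168,943 / 240,150 = 70.35%.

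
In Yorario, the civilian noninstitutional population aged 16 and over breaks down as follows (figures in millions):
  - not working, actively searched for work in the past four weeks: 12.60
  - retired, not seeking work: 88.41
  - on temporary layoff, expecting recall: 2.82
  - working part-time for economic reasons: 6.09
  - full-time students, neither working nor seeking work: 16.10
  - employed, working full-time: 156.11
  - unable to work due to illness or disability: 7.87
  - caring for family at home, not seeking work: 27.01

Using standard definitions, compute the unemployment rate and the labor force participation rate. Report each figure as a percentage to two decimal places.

Unemployment rate ≈ 8.68%; labor force participation rate ≈ 56.03%.

Employed = 6.09 + 156.11 = 162.20 million (anyone who worked, including part-time for economic reasons, counts as employed).
Unemployed = 12.60 + 2.82 = 15.42 million (jobless and actively searching, or on temporary layoff).
Labor force = 162.20 + 15.42 = 177.62 million.
Not in labor force = 88.41 + 16.10 + 7.87 + 27.01 = 139.39 million (those not working and not actively searching are outside the labor force).
Civilian working-age population = 177.62 + 139.39 = 317.01 million.
Unemployment rate = 15.42 / 177.62 = 8.68%.
Labor force participation rate = 177.62 / 317.01 = 56.03%.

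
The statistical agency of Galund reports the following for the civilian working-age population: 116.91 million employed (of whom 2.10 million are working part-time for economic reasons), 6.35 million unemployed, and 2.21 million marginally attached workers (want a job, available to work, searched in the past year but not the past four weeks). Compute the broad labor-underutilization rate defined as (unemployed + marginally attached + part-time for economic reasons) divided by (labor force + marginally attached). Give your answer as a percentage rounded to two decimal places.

Broad underutilization rate ≈ 8.50%.

Labor force = 116.91 + 6.35 = 123.26 million.
Numerator = 6.35 + 2.21 + 2.10 = 10.66 million.
Denominator = 123.26 + 2.21 = 125.47 million.
Broad rate = 10.66 / 125.47 = 8.50%.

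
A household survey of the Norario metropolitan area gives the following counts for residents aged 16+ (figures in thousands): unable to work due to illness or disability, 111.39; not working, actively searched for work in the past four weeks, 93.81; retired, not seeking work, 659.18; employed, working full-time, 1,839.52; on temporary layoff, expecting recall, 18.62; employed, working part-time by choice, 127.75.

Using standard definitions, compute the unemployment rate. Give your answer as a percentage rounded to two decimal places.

Employed = 1,839.52 + 127.75 = 1,967.27 thousand.
Unemployed = 93.81 + 18.62 = 112.43 thousand (jobless and actively searching, or on temporary layoff).
Labor force = 1,967.27 + 112.43 = 2,079.70 thousand.
Unemployment rate = 112.43 / 2,079.70 = 5.41%.

Unemployment rate ≈ 5.41%.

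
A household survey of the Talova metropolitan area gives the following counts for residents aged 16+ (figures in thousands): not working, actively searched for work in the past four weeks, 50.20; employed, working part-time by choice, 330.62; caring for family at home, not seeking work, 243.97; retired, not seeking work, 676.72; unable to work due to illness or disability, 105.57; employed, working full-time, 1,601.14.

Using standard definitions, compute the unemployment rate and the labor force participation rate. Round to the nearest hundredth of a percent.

Unemployment rate ≈ 2.53%; labor force participation rate ≈ 65.88%.

Employed = 330.62 + 1,601.14 = 1,931.76 thousand.
Unemployed = 50.20 thousand.
Labor force = 1,931.76 + 50.20 = 1,981.96 thousand.
Not in labor force = 243.97 + 676.72 + 105.57 = 1,026.26 thousand (those not working and not actively searching are outside the labor force).
Civilian working-age population = 1,981.96 + 1,026.26 = 3,008.22 thousand.
Unemployment rate = 50.20 / 1,981.96 = 2.53%.
Labor force participation rate = 1,981.96 / 3,008.22 = 65.88%.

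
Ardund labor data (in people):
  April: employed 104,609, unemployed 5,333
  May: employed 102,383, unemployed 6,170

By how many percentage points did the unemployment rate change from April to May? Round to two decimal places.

April: labor force = 104,609 + 5,333 = 109,942; u = 5,333/109,942 = 4.85%.
May: labor force = 102,383 + 6,170 = 108,553; u = 6,170/108,553 = 5.68%.
Change = 5.68% − 4.85% = +0.83 pp.

The unemployment rate changed by +0.83 percentage points.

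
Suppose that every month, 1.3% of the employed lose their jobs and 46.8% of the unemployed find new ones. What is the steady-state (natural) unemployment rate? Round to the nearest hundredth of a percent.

Steady-state unemployment rate ≈ 2.70%.

At steady state the flows balance: s·E = f·U, so U/(E+U) = s/(s+f).
u* = 1.3 / (1.3 + 46.8) = 1.3 / 48.10 = 2.70%.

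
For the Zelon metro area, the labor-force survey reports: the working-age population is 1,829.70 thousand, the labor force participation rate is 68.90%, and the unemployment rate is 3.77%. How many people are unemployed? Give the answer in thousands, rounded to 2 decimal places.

Labor force = 0.6890 × 1,829.70 = 1,260.66 thousand.
Unemployed = 0.0377 × 1,260.66 ≈ 47.53 thousand.

About 47.53 thousand are unemployed.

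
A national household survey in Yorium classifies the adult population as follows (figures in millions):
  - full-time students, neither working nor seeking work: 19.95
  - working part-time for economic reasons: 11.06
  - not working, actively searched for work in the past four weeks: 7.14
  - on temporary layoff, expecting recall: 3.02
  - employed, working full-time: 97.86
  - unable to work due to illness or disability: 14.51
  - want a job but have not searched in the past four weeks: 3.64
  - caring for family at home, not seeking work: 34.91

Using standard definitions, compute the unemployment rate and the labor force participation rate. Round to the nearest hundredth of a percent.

Unemployment rate ≈ 8.53%; labor force participation rate ≈ 61.99%.

Employed = 11.06 + 97.86 = 108.92 million (anyone who worked, including part-time for economic reasons, counts as employed).
Unemployed = 7.14 + 3.02 = 10.16 million (jobless and actively searching, or on temporary layoff).
Labor force = 108.92 + 10.16 = 119.08 million.
Not in labor force = 19.95 + 14.51 + 3.64 + 34.91 = 73.01 million (those not working and not actively searching are outside the labor force — including those who want a job but have given up searching).
Civilian working-age population = 119.08 + 73.01 = 192.09 million.
Unemployment rate = 10.16 / 119.08 = 8.53%.
Labor force participation rate = 119.08 / 192.09 = 61.99%.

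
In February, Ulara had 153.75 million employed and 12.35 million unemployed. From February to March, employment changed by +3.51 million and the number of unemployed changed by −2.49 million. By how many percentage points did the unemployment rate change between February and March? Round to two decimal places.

February: labor force = 153.75 + 12.35 = 166.10; u = 12.35/166.10 = 7.44%.
March: labor force = 157.26 + 9.86 = 167.12; u = 9.86/167.12 = 5.90%.
Change = 5.90% − 7.44% = −1.54 pp.

The unemployment rate changed by −1.54 percentage points.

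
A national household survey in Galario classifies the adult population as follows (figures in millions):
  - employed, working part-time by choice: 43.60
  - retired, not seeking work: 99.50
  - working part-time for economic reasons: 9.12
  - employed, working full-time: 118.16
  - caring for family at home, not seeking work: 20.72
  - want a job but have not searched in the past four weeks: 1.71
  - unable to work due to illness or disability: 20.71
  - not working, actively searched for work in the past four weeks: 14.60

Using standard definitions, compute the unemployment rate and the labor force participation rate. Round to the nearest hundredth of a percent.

Employed = 43.60 + 9.12 + 118.16 = 170.88 million (anyone who worked, including part-time for economic reasons, counts as employed).
Unemployed = 14.60 million.
Labor force = 170.88 + 14.60 = 185.48 million.
Not in labor force = 99.50 + 20.72 + 1.71 + 20.71 = 142.64 million (those not working and not actively searching are outside the labor force — including those who want a job but have given up searching).
Civilian working-age population = 185.48 + 142.64 = 328.12 million.
Unemployment rate = 14.60 / 185.48 = 7.87%.
Labor force participation rate = 185.48 / 328.12 = 56.53%.

Unemployment rate ≈ 7.87%; labor force participation rate ≈ 56.53%.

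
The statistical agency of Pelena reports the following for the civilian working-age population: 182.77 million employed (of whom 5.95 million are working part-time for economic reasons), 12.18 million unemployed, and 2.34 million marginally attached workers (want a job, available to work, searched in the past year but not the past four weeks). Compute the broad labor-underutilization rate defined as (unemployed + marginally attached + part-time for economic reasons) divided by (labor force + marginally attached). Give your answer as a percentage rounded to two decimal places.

Labor force = 182.77 + 12.18 = 194.95 million.
Numerator = 12.18 + 2.34 + 5.95 = 20.47 million.
Denominator = 194.95 + 2.34 = 197.29 million.
Broad rate = 20.47 / 197.29 = 10.38%.

Broad underutilization rate ≈ 10.38%.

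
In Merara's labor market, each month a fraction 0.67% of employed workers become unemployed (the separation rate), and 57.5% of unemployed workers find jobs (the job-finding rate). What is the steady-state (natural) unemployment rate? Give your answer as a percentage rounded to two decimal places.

Steady-state unemployment rate ≈ 1.15%.

At steady state the flows balance: s·E = f·U, so U/(E+U) = s/(s+f).
u* = 0.67 / (0.67 + 57.5) = 0.67 / 58.17 = 1.15%.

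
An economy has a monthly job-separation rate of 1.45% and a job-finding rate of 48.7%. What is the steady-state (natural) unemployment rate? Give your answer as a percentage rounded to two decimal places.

At steady state the flows balance: s·E = f·U, so U/(E+U) = s/(s+f).
u* = 1.45 / (1.45 + 48.7) = 1.45 / 50.15 = 2.89%.

Steady-state unemployment rate ≈ 2.89%.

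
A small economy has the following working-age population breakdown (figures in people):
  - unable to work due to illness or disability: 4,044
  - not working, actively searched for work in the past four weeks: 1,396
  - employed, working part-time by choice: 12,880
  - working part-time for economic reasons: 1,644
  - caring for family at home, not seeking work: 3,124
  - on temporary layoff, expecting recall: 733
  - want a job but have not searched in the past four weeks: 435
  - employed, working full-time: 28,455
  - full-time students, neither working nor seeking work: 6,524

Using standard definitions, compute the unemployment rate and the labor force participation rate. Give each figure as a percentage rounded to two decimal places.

Unemployment rate ≈ 4.72%; labor force participation rate ≈ 76.15%.

Employed = 12,880 + 1,644 + 28,455 = 42,979 (anyone who worked, including part-time for economic reasons, counts as employed).
Unemployed = 1,396 + 733 = 2,129 (jobless and actively searching, or on temporary layoff).
Labor force = 42,979 + 2,129 = 45,108.
Not in labor force = 4,044 + 3,124 + 435 + 6,524 = 14,127 (those not working and not actively searching are outside the labor force — including those who want a job but have given up searching).
Civilian working-age population = 45,108 + 14,127 = 59,235.
Unemployment rate = 2,129 / 45,108 = 4.72%.
Labor force participation rate = 45,108 / 59,235 = 76.15%.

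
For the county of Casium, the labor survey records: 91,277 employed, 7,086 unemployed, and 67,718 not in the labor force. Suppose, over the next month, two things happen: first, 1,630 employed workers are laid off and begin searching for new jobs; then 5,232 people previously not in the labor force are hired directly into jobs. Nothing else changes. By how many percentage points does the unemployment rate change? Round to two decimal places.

The unemployment rate changes by +1.21 percentage points.

Initially, labor force = 91,277 + 7,086 = 98,363, so u = 7,086/98,363 = 7.20%.
After the first change, employed falls and unemployed rises by 1,630; labor force unchanged → E = 89,647, U = 8,716, labor force = 98,363.
After the second change, employed and labor force both rise by 5,232; unemployed unchanged → E = 94,879, U = 8,716, labor force = 103,595.
New unemployment rate = 8,716 / 103,595 = 8.41%.
Change = 8.41% − 7.20% = +1.21 percentage points.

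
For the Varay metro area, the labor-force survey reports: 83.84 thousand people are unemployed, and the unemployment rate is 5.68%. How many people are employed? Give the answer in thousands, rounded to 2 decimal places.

Labor force = U / u = 83.84 / 0.0568 ≈ 1,476.06 thousand.
Employed = labor force − unemployed = 1,476.06 − 83.84 = 1,392.22 thousand.

About 1,392.22 thousand are employed.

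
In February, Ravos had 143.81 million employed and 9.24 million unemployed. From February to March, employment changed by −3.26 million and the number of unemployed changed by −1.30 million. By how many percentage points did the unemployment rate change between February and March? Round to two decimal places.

The unemployment rate changed by −0.69 percentage points.

February: labor force = 143.81 + 9.24 = 153.05; u = 9.24/153.05 = 6.04%.
March: labor force = 140.55 + 7.94 = 148.49; u = 7.94/148.49 = 5.35%.
Change = 5.35% − 6.04% = −0.69 pp.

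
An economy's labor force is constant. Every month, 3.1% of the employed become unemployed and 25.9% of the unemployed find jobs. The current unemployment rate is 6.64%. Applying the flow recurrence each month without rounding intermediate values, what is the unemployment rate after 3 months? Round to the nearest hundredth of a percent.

With a fixed labor force, u_{t+1} = u_t + s·(1−u_t) − f·u_t = u_t·(1−s−f) + s.
Here 1−s−f = 0.710 and s = 0.031.
u_1 = 0.066400 × 0.710 + 0.031 = 0.078144.
u_2 = 0.078144 × 0.710 + 0.031 = 0.086482.
u_3 = 0.086482 × 0.710 + 0.031 = 0.092402.

Unemployment rate after three months ≈ 9.24%.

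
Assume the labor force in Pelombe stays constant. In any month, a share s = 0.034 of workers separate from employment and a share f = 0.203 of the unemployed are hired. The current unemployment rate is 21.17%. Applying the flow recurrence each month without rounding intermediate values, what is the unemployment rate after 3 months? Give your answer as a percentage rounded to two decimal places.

With a fixed labor force, u_{t+1} = u_t + s·(1−u_t) − f·u_t = u_t·(1−s−f) + s.
Here 1−s−f = 0.763 and s = 0.034.
u_1 = 0.211700 × 0.763 + 0.034 = 0.195527.
u_2 = 0.195527 × 0.763 + 0.034 = 0.183187.
u_3 = 0.183187 × 0.763 + 0.034 = 0.173772.

Unemployment rate after three months ≈ 17.38%.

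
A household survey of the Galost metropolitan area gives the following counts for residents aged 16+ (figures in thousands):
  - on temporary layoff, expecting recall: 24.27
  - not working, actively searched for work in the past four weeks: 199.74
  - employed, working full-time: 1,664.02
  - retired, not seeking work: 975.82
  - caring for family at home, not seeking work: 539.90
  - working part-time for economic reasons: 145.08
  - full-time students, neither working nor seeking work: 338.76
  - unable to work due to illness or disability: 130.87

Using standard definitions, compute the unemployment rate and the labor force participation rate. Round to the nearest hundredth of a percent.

Unemployment rate ≈ 11.02%; labor force participation rate ≈ 50.59%.

Employed = 1,664.02 + 145.08 = 1,809.10 thousand (anyone who worked, including part-time for economic reasons, counts as employed).
Unemployed = 24.27 + 199.74 = 224.01 thousand (jobless and actively searching, or on temporary layoff).
Labor force = 1,809.10 + 224.01 = 2,033.11 thousand.
Not in labor force = 975.82 + 539.90 + 338.76 + 130.87 = 1,985.35 thousand (those not working and not actively searching are outside the labor force).
Civilian working-age population = 2,033.11 + 1,985.35 = 4,018.46 thousand.
Unemployment rate = 224.01 / 2,033.11 = 11.02%.
Labor force participation rate = 2,033.11 / 4,018.46 = 50.59%.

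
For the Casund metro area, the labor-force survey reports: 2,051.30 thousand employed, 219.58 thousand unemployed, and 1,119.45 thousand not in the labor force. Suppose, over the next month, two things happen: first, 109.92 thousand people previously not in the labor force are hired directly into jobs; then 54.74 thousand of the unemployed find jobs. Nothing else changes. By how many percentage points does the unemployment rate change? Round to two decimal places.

Initially, labor force = 2,051.30 + 219.58 = 2,270.88 thousand, so u = 219.58/2,270.88 = 9.67%.
After the first change, employed and labor force both rise by 109.92; unemployed unchanged → E = 2,161.22, U = 219.58, labor force = 2,380.80 thousand.
After the second change, unemployed falls and employed rises by 54.74; labor force unchanged → E = 2,215.96, U = 164.84, labor force = 2,380.80 thousand.
New unemployment rate = 164.84 / 2,380.80 = 6.92%.
Change = 6.92% − 9.67% = −2.75 percentage points.

The unemployment rate changes by −2.75 percentage points.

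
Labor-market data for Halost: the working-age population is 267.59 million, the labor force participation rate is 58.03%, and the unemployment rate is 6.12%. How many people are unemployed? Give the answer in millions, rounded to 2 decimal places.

Labor force = 0.5803 × 267.59 = 155.28 million.
Unemployed = 0.0612 × 155.28 ≈ 9.50 million.

About 9.50 million are unemployed.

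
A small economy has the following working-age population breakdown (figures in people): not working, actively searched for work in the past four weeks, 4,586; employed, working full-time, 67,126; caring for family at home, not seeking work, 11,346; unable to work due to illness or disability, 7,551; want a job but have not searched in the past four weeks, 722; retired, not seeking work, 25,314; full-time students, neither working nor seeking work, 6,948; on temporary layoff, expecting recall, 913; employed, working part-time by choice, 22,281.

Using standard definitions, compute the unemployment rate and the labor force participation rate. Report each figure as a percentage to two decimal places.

Employed = 67,126 + 22,281 = 89,407.
Unemployed = 4,586 + 913 = 5,499 (jobless and actively searching, or on temporary layoff).
Labor force = 89,407 + 5,499 = 94,906.
Not in labor force = 11,346 + 7,551 + 722 + 25,314 + 6,948 = 51,881 (those not working and not actively searching are outside the labor force — including those who want a job but have given up searching).
Civilian working-age population = 94,906 + 51,881 = 146,787.
Unemployment rate = 5,499 / 94,906 = 5.79%.
Labor force participation rate = 94,906 / 146,787 = 64.66%.

Unemployment rate ≈ 5.79%; labor force participation rate ≈ 64.66%.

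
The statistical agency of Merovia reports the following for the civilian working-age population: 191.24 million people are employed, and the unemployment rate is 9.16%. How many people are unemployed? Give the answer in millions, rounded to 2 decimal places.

Let U be the number unemployed. The labor force is E + U, and U/(E+U) = 0.0916.
So U = 0.0916 × 191.24 / (1 − 0.0916) = 17.5176 / 0.9084 ≈ 19.28 million.

About 19.28 million are unemployed.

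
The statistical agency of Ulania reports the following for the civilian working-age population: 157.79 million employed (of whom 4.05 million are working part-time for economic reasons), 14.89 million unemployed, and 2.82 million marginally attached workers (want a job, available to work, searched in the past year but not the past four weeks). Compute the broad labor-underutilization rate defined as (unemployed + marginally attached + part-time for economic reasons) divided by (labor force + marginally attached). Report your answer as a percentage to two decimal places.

Broad underutilization rate ≈ 12.40%.

Labor force = 157.79 + 14.89 = 172.68 million.
Numerator = 14.89 + 2.82 + 4.05 = 21.76 million.
Denominator = 172.68 + 2.82 = 175.50 million.
Broad rate = 21.76 / 175.50 = 12.40%.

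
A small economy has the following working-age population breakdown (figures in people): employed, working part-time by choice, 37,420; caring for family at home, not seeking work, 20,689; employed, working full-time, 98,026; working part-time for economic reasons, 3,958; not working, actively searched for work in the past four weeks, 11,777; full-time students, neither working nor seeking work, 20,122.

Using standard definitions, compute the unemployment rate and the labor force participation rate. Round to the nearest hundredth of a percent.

Unemployment rate ≈ 7.79%; labor force participation rate ≈ 78.74%.

Employed = 37,420 + 98,026 + 3,958 = 139,404 (anyone who worked, including part-time for economic reasons, counts as employed).
Unemployed = 11,777.
Labor force = 139,404 + 11,777 = 151,181.
Not in labor force = 20,689 + 20,122 = 40,811 (those not working and not actively searching are outside the labor force).
Civilian working-age population = 151,181 + 40,811 = 191,992.
Unemployment rate = 11,777 / 151,181 = 7.79%.
Labor force participation rate = 151,181 / 191,992 = 78.74%.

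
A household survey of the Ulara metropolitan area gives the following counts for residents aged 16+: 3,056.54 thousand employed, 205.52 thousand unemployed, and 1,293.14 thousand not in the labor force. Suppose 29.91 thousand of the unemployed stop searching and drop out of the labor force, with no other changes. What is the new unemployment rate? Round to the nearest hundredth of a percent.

New unemployment rate ≈ 5.43%.

Initially, labor force = 3,056.54 + 205.52 = 3,262.06 thousand, so u = 205.52/3,262.06 = 6.30%.
After the change, unemployed and labor force both fall by 29.91 → E = 3,056.54, U = 175.61, labor force = 3,232.15 thousand.
New unemployment rate = 175.61 / 3,232.15 = 5.43%.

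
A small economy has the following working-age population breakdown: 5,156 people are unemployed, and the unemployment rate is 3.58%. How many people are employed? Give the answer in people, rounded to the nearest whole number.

Labor force = U / u = 5,156 / 0.0358 ≈ 144,022.
Employed = labor force − unemployed = 144,022 − 5,156 = 138,866.

About 138,866 are employed.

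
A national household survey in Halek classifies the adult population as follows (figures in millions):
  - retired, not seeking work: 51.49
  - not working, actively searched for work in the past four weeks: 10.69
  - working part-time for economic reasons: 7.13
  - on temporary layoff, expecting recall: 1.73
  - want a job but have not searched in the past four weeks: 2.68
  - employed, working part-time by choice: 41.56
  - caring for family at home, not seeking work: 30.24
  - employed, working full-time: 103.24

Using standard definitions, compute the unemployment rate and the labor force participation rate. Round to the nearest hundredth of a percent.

Unemployment rate ≈ 7.56%; labor force participation rate ≈ 66.07%.

Employed = 7.13 + 41.56 + 103.24 = 151.93 million (anyone who worked, including part-time for economic reasons, counts as employed).
Unemployed = 10.69 + 1.73 = 12.42 million (jobless and actively searching, or on temporary layoff).
Labor force = 151.93 + 12.42 = 164.35 million.
Not in labor force = 51.49 + 2.68 + 30.24 = 84.41 million (those not working and not actively searching are outside the labor force — including those who want a job but have given up searching).
Civilian working-age population = 164.35 + 84.41 = 248.76 million.
Unemployment rate = 12.42 / 164.35 = 7.56%.
Labor force participation rate = 164.35 / 248.76 = 66.07%.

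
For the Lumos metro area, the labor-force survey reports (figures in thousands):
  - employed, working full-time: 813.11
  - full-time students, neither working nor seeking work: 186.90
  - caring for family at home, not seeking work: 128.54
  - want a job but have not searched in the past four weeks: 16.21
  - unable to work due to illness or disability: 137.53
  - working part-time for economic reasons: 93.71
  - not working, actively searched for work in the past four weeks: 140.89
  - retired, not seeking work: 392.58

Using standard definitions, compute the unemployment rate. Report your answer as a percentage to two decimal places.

Unemployment rate ≈ 13.45%.

Employed = 813.11 + 93.71 = 906.82 thousand (anyone who worked, including part-time for economic reasons, counts as employed).
Unemployed = 140.89 thousand.
Labor force = 906.82 + 140.89 = 1,047.71 thousand.
Unemployment rate = 140.89 / 1,047.71 = 13.45%.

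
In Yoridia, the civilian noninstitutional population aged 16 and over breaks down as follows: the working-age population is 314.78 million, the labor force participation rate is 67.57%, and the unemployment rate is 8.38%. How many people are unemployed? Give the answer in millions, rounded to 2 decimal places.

About 17.82 million are unemployed.

Labor force = 0.6757 × 314.78 = 212.70 million.
Unemployed = 0.0838 × 212.70 ≈ 17.82 million.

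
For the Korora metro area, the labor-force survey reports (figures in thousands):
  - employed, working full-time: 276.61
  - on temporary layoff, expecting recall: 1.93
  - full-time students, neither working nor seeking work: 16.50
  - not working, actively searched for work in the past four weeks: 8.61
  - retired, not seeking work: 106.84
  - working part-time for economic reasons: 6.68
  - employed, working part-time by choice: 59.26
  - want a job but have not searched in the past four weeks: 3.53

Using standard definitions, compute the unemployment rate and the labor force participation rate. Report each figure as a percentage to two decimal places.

Unemployment rate ≈ 2.99%; labor force participation rate ≈ 73.57%.

Employed = 276.61 + 6.68 + 59.26 = 342.55 thousand (anyone who worked, including part-time for economic reasons, counts as employed).
Unemployed = 1.93 + 8.61 = 10.54 thousand (jobless and actively searching, or on temporary layoff).
Labor force = 342.55 + 10.54 = 353.09 thousand.
Not in labor force = 16.50 + 106.84 + 3.53 = 126.87 thousand (those not working and not actively searching are outside the labor force — including those who want a job but have given up searching).
Civilian working-age population = 353.09 + 126.87 = 479.96 thousand.
Unemployment rate = 10.54 / 353.09 = 2.99%.
Labor force participation rate = 353.09 / 479.96 = 73.57%.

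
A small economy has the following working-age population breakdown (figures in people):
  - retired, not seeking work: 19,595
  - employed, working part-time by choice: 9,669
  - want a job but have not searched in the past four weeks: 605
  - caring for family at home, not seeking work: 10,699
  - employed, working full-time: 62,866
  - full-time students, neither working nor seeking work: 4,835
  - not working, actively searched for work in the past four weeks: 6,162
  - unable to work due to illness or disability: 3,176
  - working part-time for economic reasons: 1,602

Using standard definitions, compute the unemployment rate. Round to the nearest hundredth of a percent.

Unemployment rate ≈ 7.67%.

Employed = 9,669 + 62,866 + 1,602 = 74,137 (anyone who worked, including part-time for economic reasons, counts as employed).
Unemployed = 6,162.
Labor force = 74,137 + 6,162 = 80,299.
Unemployment rate = 6,162 / 80,299 = 7.67%.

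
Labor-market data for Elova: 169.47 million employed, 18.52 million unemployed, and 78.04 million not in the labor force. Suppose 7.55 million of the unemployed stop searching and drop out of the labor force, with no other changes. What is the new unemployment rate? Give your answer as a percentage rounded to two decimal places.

New unemployment rate ≈ 6.08%.

Initially, labor force = 169.47 + 18.52 = 187.99 million, so u = 18.52/187.99 = 9.85%.
After the change, unemployed and labor force both fall by 7.55 → E = 169.47, U = 10.97, labor force = 180.44 million.
New unemployment rate = 10.97 / 180.44 = 6.08%.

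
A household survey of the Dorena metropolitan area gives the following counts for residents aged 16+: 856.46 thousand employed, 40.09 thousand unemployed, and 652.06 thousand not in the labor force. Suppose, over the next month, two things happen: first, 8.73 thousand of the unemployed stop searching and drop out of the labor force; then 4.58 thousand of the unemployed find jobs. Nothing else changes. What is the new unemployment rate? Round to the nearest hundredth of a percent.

Initially, labor force = 856.46 + 40.09 = 896.55 thousand, so u = 40.09/896.55 = 4.47%.
After the first change, unemployed and labor force both fall by 8.73 → E = 856.46, U = 31.36, labor force = 887.82 thousand.
After the second change, unemployed falls and employed rises by 4.58; labor force unchanged → E = 861.04, U = 26.78, labor force = 887.82 thousand.
New unemployment rate = 26.78 / 887.82 = 3.02%.

New unemployment rate ≈ 3.02%.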